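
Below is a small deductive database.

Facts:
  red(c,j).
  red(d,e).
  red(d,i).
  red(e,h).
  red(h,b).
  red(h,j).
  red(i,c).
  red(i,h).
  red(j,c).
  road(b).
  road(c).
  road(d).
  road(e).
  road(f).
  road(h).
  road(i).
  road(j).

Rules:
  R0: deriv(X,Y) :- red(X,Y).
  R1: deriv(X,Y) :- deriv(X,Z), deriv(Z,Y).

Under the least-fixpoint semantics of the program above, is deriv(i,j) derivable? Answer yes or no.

yes

round 1: derive deriv(c,j) via R0 from red(c,j)
round 1: derive deriv(d,e) via R0 from red(d,e)
round 1: derive deriv(d,i) via R0 from red(d,i)
round 1: derive deriv(e,h) via R0 from red(e,h)
round 1: derive deriv(h,b) via R0 from red(h,b)
round 1: derive deriv(h,j) via R0 from red(h,j)
round 1: derive deriv(i,c) via R0 from red(i,c)
round 1: derive deriv(i,h) via R0 from red(i,h)
round 1: derive deriv(j,c) via R0 from red(j,c)
round 2: derive deriv(c,c) via R1 from deriv(c,j), deriv(j,c)
round 2: derive deriv(d,c) via R1 from deriv(d,i), deriv(i,c)
round 2: derive deriv(d,h) via R1 from deriv(d,e), deriv(e,h)
round 2: derive deriv(e,b) via R1 from deriv(e,h), deriv(h,b)
round 2: derive deriv(e,j) via R1 from deriv(e,h), deriv(h,j)
round 2: derive deriv(h,c) via R1 from deriv(h,j), deriv(j,c)
round 2: derive deriv(i,b) via R1 from deriv(i,h), deriv(h,b)
round 2: derive deriv(i,j) via R1 from deriv(i,c), deriv(c,j)
round 2: derive deriv(j,j) via R1 from deriv(j,c), deriv(c,j)
round 3: derive deriv(d,b) via R1 from deriv(d,e), deriv(e,b)
round 3: derive deriv(d,j) via R1 from deriv(d,c), deriv(c,j)
round 3: derive deriv(e,c) via R1 from deriv(e,h), deriv(h,c)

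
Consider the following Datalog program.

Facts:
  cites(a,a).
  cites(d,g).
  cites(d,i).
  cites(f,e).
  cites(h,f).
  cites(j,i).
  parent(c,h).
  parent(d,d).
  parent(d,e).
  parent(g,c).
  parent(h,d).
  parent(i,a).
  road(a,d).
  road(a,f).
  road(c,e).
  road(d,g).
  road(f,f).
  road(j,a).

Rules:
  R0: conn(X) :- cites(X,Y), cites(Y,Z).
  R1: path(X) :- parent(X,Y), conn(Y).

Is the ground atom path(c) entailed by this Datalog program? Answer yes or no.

yes

round 1: derive conn(a) via R0 from cites(a,a), cites(a,a)
round 1: derive conn(h) via R0 from cites(h,f), cites(f,e)
round 2: derive path(c) via R1 from parent(c,h), conn(h)
round 2: derive path(i) via R1 from parent(i,a), conn(a)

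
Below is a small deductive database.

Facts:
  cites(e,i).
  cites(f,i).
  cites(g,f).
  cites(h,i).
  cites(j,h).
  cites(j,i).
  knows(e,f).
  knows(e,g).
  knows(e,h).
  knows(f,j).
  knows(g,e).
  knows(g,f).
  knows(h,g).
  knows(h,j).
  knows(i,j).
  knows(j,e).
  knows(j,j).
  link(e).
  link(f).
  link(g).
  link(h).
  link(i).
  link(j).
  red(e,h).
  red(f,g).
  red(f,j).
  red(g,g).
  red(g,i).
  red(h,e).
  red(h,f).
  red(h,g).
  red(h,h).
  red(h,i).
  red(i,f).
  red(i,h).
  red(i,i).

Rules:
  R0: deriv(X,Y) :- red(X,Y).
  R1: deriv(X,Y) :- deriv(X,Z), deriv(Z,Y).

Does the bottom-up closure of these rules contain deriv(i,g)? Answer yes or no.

round 1: derive deriv(e,h) via R0 from red(e,h)
round 1: derive deriv(f,g) via R0 from red(f,g)
round 1: derive deriv(f,j) via R0 from red(f,j)
round 1: derive deriv(g,g) via R0 from red(g,g)
round 1: derive deriv(g,i) via R0 from red(g,i)
round 1: derive deriv(h,e) via R0 from red(h,e)
round 1: derive deriv(h,f) via R0 from red(h,f)
round 1: derive deriv(h,g) via R0 from red(h,g)
round 1: derive deriv(h,h) via R0 from red(h,h)
round 1: derive deriv(h,i) via R0 from red(h,i)
round 1: derive deriv(i,f) via R0 from red(i,f)
round 1: derive deriv(i,h) via R0 from red(i,h)
round 1: derive deriv(i,i) via R0 from red(i,i)
round 2: derive deriv(e,e) via R1 from deriv(e,h), deriv(h,e)
round 2: derive deriv(e,f) via R1 from deriv(e,h), deriv(h,f)
round 2: derive deriv(e,g) via R1 from deriv(e,h), deriv(h,g)
round 2: derive deriv(e,i) via R1 from deriv(e,h), deriv(h,i)
round 2: derive deriv(f,i) via R1 from deriv(f,g), deriv(g,i)
round 2: derive deriv(g,f) via R1 from deriv(g,i), deriv(i,f)
round 2: derive deriv(g,h) via R1 from deriv(g,i), deriv(i,h)
round 2: derive deriv(h,j) via R1 from deriv(h,f), deriv(f,j)
round 2: derive deriv(i,e) via R1 from deriv(i,h), deriv(h,e)
round 2: derive deriv(i,g) via R1 from deriv(i,f), deriv(f,g)
round 2: derive deriv(i,j) via R1 from deriv(i,f), deriv(f,j)
round 3: derive deriv(e,j) via R1 from deriv(e,f), deriv(f,j)
round 3: derive deriv(f,e) via R1 from deriv(f,i), deriv(i,e)
round 3: derive deriv(f,f) via R1 from deriv(f,g), deriv(g,f)
round 3: derive deriv(f,h) via R1 from deriv(f,g), deriv(g,h)
round 3: derive deriv(g,e) via R1 from deriv(g,h), deriv(h,e)
round 3: derive deriv(g,j) via R1 from deriv(g,f), deriv(f,j)

yes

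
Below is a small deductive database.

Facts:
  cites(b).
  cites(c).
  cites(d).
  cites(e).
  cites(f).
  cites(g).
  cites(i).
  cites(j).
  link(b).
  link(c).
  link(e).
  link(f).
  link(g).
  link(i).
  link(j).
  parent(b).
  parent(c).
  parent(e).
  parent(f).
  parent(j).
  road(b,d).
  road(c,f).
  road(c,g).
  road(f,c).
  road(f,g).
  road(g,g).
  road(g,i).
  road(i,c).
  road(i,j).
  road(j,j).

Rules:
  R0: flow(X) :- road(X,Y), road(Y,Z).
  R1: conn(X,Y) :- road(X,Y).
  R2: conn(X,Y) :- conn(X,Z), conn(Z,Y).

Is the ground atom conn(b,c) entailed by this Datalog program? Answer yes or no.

round 1: derive conn(b,d) via R1 from road(b,d)
round 1: derive conn(c,f) via R1 from road(c,f)
round 1: derive conn(c,g) via R1 from road(c,g)
round 1: derive conn(f,c) via R1 from road(f,c)
round 1: derive conn(f,g) via R1 from road(f,g)
round 1: derive conn(g,g) via R1 from road(g,g)
round 1: derive conn(g,i) via R1 from road(g,i)
round 1: derive conn(i,c) via R1 from road(i,c)
round 1: derive conn(i,j) via R1 from road(i,j)
round 1: derive conn(j,j) via R1 from road(j,j)
round 2: derive conn(c,c) via R2 from conn(c,f), conn(f,c)
round 2: derive conn(c,i) via R2 from conn(c,g), conn(g,i)
round 2: derive conn(f,f) via R2 from conn(f,c), conn(c,f)
round 2: derive conn(f,i) via R2 from conn(f,g), conn(g,i)
round 2: derive conn(g,c) via R2 from conn(g,i), conn(i,c)
round 2: derive conn(g,j) via R2 from conn(g,i), conn(i,j)
round 2: derive conn(i,f) via R2 from conn(i,c), conn(c,f)
round 2: derive conn(i,g) via R2 from conn(i,c), conn(c,g)
round 3: derive conn(c,j) via R2 from conn(c,g), conn(g,j)
round 3: derive conn(f,j) via R2 from conn(f,g), conn(g,j)
round 3: derive conn(g,f) via R2 from conn(g,c), conn(c,f)
round 3: derive conn(i,i) via R2 from conn(i,c), conn(c,i)

no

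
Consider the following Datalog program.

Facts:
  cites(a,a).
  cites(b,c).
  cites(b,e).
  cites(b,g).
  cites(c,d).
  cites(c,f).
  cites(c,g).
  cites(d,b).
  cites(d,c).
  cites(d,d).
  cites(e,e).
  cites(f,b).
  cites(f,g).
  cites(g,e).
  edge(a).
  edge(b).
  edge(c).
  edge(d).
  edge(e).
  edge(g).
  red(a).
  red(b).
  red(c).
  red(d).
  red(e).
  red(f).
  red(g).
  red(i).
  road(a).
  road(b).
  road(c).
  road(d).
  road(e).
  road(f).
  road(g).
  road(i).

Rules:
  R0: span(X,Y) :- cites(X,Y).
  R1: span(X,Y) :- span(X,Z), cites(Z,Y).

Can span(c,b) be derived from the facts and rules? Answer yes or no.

round 1: derive span(a,a) via R0 from cites(a,a)
round 1: derive span(b,c) via R0 from cites(b,c)
round 1: derive span(b,e) via R0 from cites(b,e)
round 1: derive span(b,g) via R0 from cites(b,g)
round 1: derive span(c,d) via R0 from cites(c,d)
round 1: derive span(c,f) via R0 from cites(c,f)
round 1: derive span(c,g) via R0 from cites(c,g)
round 1: derive span(d,b) via R0 from cites(d,b)
round 1: derive span(d,c) via R0 from cites(d,c)
round 1: derive span(d,d) via R0 from cites(d,d)
round 1: derive span(e,e) via R0 from cites(e,e)
round 1: derive span(f,b) via R0 from cites(f,b)
round 1: derive span(f,g) via R0 from cites(f,g)
round 1: derive span(g,e) via R0 from cites(g,e)
round 2: derive span(b,d) via R1 from span(b,c), cites(c,d)
round 2: derive span(b,f) via R1 from span(b,c), cites(c,f)
round 2: derive span(c,b) via R1 from span(c,d), cites(d,b)
round 2: derive span(c,c) via R1 from span(c,d), cites(d,c)
round 2: derive span(c,e) via R1 from span(c,g), cites(g,e)
round 2: derive span(d,e) via R1 from span(d,b), cites(b,e)
round 2: derive span(d,f) via R1 from span(d,c), cites(c,f)
round 2: derive span(d,g) via R1 from span(d,b), cites(b,g)
round 2: derive span(f,c) via R1 from span(f,b), cites(b,c)
round 2: derive span(f,e) via R1 from span(f,b), cites(b,e)
round 3: derive span(b,b) via R1 from span(b,d), cites(d,b)
round 3: derive span(f,d) via R1 from span(f,c), cites(c,d)
round 3: derive span(f,f) via R1 from span(f,c), cites(c,f)

yes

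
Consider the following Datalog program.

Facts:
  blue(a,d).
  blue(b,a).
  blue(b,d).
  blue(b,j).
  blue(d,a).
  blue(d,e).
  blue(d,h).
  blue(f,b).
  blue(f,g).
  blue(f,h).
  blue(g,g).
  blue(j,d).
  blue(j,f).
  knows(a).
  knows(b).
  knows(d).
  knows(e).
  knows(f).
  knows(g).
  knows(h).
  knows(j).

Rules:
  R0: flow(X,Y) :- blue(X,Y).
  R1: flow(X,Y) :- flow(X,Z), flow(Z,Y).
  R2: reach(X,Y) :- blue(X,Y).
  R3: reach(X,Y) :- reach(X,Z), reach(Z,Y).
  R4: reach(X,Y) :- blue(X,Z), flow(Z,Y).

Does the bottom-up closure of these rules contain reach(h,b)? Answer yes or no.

no

round 1: derive flow(a,d) via R0 from blue(a,d)
round 1: derive flow(b,a) via R0 from blue(b,a)
round 1: derive flow(b,d) via R0 from blue(b,d)
round 1: derive flow(b,j) via R0 from blue(b,j)
round 1: derive flow(d,a) via R0 from blue(d,a)
round 1: derive flow(d,e) via R0 from blue(d,e)
round 1: derive flow(d,h) via R0 from blue(d,h)
round 1: derive flow(f,b) via R0 from blue(f,b)
round 1: derive flow(f,g) via R0 from blue(f,g)
round 1: derive flow(f,h) via R0 from blue(f,h)
round 1: derive flow(g,g) via R0 from blue(g,g)
round 1: derive flow(j,d) via R0 from blue(j,d)
round 1: derive flow(j,f) via R0 from blue(j,f)
round 1: derive reach(a,d) via R2 from blue(a,d)
round 1: derive reach(b,a) via R2 from blue(b,a)
round 1: derive reach(b,d) via R2 from blue(b,d)
round 1: derive reach(b,j) via R2 from blue(b,j)
round 1: derive reach(d,a) via R2 from blue(d,a)
round 1: derive reach(d,e) via R2 from blue(d,e)
round 1: derive reach(d,h) via R2 from blue(d,h)
round 1: derive reach(f,b) via R2 from blue(f,b)
round 1: derive reach(f,g) via R2 from blue(f,g)
round 1: derive reach(f,h) via R2 from blue(f,h)
round 1: derive reach(g,g) via R2 from blue(g,g)
round 1: derive reach(j,d) via R2 from blue(j,d)
round 1: derive reach(j,f) via R2 from blue(j,f)
round 2: derive flow(a,a) via R1 from flow(a,d), flow(d,a)
round 2: derive flow(a,e) via R1 from flow(a,d), flow(d,e)
round 2: derive flow(a,h) via R1 from flow(a,d), flow(d,h)
round 2: derive flow(b,e) via R1 from flow(b,d), flow(d,e)
round 2: derive flow(b,f) via R1 from flow(b,j), flow(j,f)
round 2: derive flow(b,h) via R1 from flow(b,d), flow(d,h)
round 2: derive flow(d,d) via R1 from flow(d,a), flow(a,d)
round 2: derive flow(f,a) via R1 from flow(f,b), flow(b,a)
round 2: derive flow(f,d) via R1 from flow(f,b), flow(b,d)
round 2: derive flow(f,j) via R1 from flow(f,b), flow(b,j)
round 2: derive flow(j,a) via R1 from flow(j,d), flow(d,a)
round 2: derive flow(j,b) via R1 from flow(j,f), flow(f,b)
round 2: derive flow(j,e) via R1 from flow(j,d), flow(d,e)
round 2: derive flow(j,g) via R1 from flow(j,f), flow(f,g)
round 2: derive flow(j,h) via R1 from flow(j,d), flow(d,h)
round 2: derive reach(a,a) via R3 from reach(a,d), reach(d,a)
round 2: derive reach(a,e) via R3 from reach(a,d), reach(d,e)
round 2: derive reach(a,h) via R3 from reach(a,d), reach(d,h)
round 2: derive reach(b,e) via R3 from reach(b,d), reach(d,e)
round 2: derive reach(b,f) via R3 from reach(b,j), reach(j,f)
round 2: derive reach(b,h) via R3 from reach(b,d), reach(d,h)
round 2: derive reach(d,d) via R3 from reach(d,a), reach(a,d)
round 2: derive reach(f,a) via R3 from reach(f,b), reach(b,a)
round 2: derive reach(f,d) via R3 from reach(f,b), reach(b,d)
round 2: derive reach(f,j) via R3 from reach(f,b), reach(b,j)
round 2: derive reach(j,a) via R3 from reach(j,d), reach(d,a)
round 2: derive reach(j,b) via R3 from reach(j,f), reach(f,b)
round 2: derive reach(j,e) via R3 from reach(j,d), reach(d,e)
round 2: derive reach(j,g) via R3 from reach(j,f), reach(f,g)
round 2: derive reach(j,h) via R3 from reach(j,d), reach(d,h)
round 3: derive flow(b,b) via R1 from flow(b,f), flow(f,b)
round 3: derive flow(b,g) via R1 from flow(b,f), flow(f,g)
round 3: derive flow(f,e) via R1 from flow(f,a), flow(a,e)
round 3: derive flow(f,f) via R1 from flow(f,b), flow(b,f)
round 3: derive flow(j,j) via R1 from flow(j,b), flow(b,j)
round 3: derive reach(b,b) via R3 from reach(b,f), reach(f,b)
round 3: derive reach(b,g) via R3 from reach(b,f), reach(f,g)
round 3: derive reach(f,e) via R3 from reach(f,a), reach(a,e)
round 3: derive reach(f,f) via R3 from reach(f,b), reach(b,f)
round 3: derive reach(j,j) via R3 from reach(j,b), reach(b,j)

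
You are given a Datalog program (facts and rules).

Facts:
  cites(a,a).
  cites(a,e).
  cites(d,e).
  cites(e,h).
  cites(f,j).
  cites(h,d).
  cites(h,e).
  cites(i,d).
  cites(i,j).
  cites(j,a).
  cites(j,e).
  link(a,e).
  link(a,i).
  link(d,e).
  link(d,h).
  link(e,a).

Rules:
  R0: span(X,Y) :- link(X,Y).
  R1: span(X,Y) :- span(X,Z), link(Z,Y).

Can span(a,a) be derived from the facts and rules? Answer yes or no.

yes

round 1: derive span(a,e) via R0 from link(a,e)
round 1: derive span(a,i) via R0 from link(a,i)
round 1: derive span(d,e) via R0 from link(d,e)
round 1: derive span(d,h) via R0 from link(d,h)
round 1: derive span(e,a) via R0 from link(e,a)
round 2: derive span(a,a) via R1 from span(a,e), link(e,a)
round 2: derive span(d,a) via R1 from span(d,e), link(e,a)
round 2: derive span(e,e) via R1 from span(e,a), link(a,e)
round 2: derive span(e,i) via R1 from span(e,a), link(a,i)
round 3: derive span(d,i) via R1 from span(d,a), link(a,i)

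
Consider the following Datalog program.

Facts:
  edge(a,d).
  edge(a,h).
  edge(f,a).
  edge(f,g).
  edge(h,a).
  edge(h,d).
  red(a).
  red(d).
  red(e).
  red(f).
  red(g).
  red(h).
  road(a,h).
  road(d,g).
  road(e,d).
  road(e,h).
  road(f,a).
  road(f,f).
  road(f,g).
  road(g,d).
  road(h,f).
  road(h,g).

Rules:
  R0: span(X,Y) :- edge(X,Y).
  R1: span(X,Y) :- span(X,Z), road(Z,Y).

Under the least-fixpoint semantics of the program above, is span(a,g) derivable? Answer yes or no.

round 1: derive span(a,d) via R0 from edge(a,d)
round 1: derive span(a,h) via R0 from edge(a,h)
round 1: derive span(f,a) via R0 from edge(f,a)
round 1: derive span(f,g) via R0 from edge(f,g)
round 1: derive span(h,a) via R0 from edge(h,a)
round 1: derive span(h,d) via R0 from edge(h,d)
round 2: derive span(a,f) via R1 from span(a,h), road(h,f)
round 2: derive span(a,g) via R1 from span(a,d), road(d,g)
round 2: derive span(f,d) via R1 from span(f,g), road(g,d)
round 2: derive span(f,h) via R1 from span(f,a), road(a,h)
round 2: derive span(h,g) via R1 from span(h,d), road(d,g)
round 2: derive span(h,h) via R1 from span(h,a), road(a,h)
round 3: derive span(a,a) via R1 from span(a,f), road(f,a)
round 3: derive span(f,f) via R1 from span(f,h), road(h,f)
round 3: derive span(h,f) via R1 from span(h,h), road(h,f)

yes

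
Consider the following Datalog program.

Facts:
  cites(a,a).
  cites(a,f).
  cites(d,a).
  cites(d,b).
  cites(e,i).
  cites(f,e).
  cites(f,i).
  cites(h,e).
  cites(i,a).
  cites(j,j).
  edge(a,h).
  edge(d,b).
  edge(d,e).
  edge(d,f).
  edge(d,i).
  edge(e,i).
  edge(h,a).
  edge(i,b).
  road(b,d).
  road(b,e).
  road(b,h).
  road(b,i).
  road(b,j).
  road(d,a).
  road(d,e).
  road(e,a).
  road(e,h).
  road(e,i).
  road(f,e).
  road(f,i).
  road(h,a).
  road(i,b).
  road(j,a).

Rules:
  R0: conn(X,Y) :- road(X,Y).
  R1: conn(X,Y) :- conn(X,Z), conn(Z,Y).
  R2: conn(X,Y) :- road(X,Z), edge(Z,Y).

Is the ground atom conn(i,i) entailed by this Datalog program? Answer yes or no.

yes

round 1: derive conn(b,d) via R0 from road(b,d)
round 1: derive conn(b,e) via R0 from road(b,e)
round 1: derive conn(b,h) via R0 from road(b,h)
round 1: derive conn(b,i) via R0 from road(b,i)
round 1: derive conn(b,j) via R0 from road(b,j)
round 1: derive conn(d,a) via R0 from road(d,a)
round 1: derive conn(d,e) via R0 from road(d,e)
round 1: derive conn(e,a) via R0 from road(e,a)
round 1: derive conn(e,h) via R0 from road(e,h)
round 1: derive conn(e,i) via R0 from road(e,i)
round 1: derive conn(f,e) via R0 from road(f,e)
round 1: derive conn(f,i) via R0 from road(f,i)
round 1: derive conn(h,a) via R0 from road(h,a)
round 1: derive conn(i,b) via R0 from road(i,b)
round 1: derive conn(j,a) via R0 from road(j,a)
round 1: derive conn(b,a) via R2 from road(b,h), edge(h,a)
round 1: derive conn(b,b) via R2 from road(b,d), edge(d,b)
round 1: derive conn(b,f) via R2 from road(b,d), edge(d,f)
round 1: derive conn(d,h) via R2 from road(d,a), edge(a,h)
round 1: derive conn(d,i) via R2 from road(d,e), edge(e,i)
round 1: derive conn(e,b) via R2 from road(e,i), edge(i,b)
round 1: derive conn(f,b) via R2 from road(f,i), edge(i,b)
round 1: derive conn(h,h) via R2 from road(h,a), edge(a,h)
round 1: derive conn(j,h) via R2 from road(j,a), edge(a,h)
round 2: derive conn(d,b) via R1 from conn(d,e), conn(e,b)
round 2: derive conn(e,d) via R1 from conn(e,b), conn(b,d)
round 2: derive conn(e,e) via R1 from conn(e,b), conn(b,e)
round 2: derive conn(e,f) via R1 from conn(e,b), conn(b,f)
round 2: derive conn(e,j) via R1 from conn(e,b), conn(b,j)
round 2: derive conn(f,a) via R1 from conn(f,b), conn(b,a)
round 2: derive conn(f,d) via R1 from conn(f,b), conn(b,d)
round 2: derive conn(f,f) via R1 from conn(f,b), conn(b,f)
round 2: derive conn(f,h) via R1 from conn(f,b), conn(b,h)
round 2: derive conn(f,j) via R1 from conn(f,b), conn(b,j)
round 2: derive conn(i,a) via R1 from conn(i,b), conn(b,a)
round 2: derive conn(i,d) via R1 from conn(i,b), conn(b,d)
round 2: derive conn(i,e) via R1 from conn(i,b), conn(b,e)
round 2: derive conn(i,f) via R1 from conn(i,b), conn(b,f)
round 2: derive conn(i,h) via R1 from conn(i,b), conn(b,h)
round 2: derive conn(i,i) via R1 from conn(i,b), conn(b,i)
round 2: derive conn(i,j) via R1 from conn(i,b), conn(b,j)
round 3: derive conn(d,d) via R1 from conn(d,b), conn(b,d)
round 3: derive conn(d,f) via R1 from conn(d,b), conn(b,f)
round 3: derive conn(d,j) via R1 from conn(d,b), conn(b,j)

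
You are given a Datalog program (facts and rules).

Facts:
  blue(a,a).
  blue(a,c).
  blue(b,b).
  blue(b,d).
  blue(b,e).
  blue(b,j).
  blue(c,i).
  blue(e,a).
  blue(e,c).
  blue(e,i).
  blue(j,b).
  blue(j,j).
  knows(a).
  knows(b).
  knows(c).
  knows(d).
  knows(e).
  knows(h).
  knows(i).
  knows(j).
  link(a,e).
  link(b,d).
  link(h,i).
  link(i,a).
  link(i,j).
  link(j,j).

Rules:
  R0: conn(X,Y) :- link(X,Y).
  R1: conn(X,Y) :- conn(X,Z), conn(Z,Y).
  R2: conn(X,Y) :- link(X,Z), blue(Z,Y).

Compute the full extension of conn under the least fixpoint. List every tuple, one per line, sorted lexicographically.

round 1: derive conn(a,e) via R0 from link(a,e)
round 1: derive conn(b,d) via R0 from link(b,d)
round 1: derive conn(h,i) via R0 from link(h,i)
round 1: derive conn(i,a) via R0 from link(i,a)
round 1: derive conn(i,j) via R0 from link(i,j)
round 1: derive conn(j,j) via R0 from link(j,j)
round 1: derive conn(a,a) via R2 from link(a,e), blue(e,a)
round 1: derive conn(a,c) via R2 from link(a,e), blue(e,c)
round 1: derive conn(a,i) via R2 from link(a,e), blue(e,i)
round 1: derive conn(i,b) via R2 from link(i,j), blue(j,b)
round 1: derive conn(i,c) via R2 from link(i,a), blue(a,c)
round 1: derive conn(j,b) via R2 from link(j,j), blue(j,b)
round 2: derive conn(a,b) via R1 from conn(a,i), conn(i,b)
round 2: derive conn(a,j) via R1 from conn(a,i), conn(i,j)
round 2: derive conn(h,a) via R1 from conn(h,i), conn(i,a)
round 2: derive conn(h,b) via R1 from conn(h,i), conn(i,b)
round 2: derive conn(h,c) via R1 from conn(h,i), conn(i,c)
round 2: derive conn(h,j) via R1 from conn(h,i), conn(i,j)
round 2: derive conn(i,d) via R1 from conn(i,b), conn(b,d)
round 2: derive conn(i,e) via R1 from conn(i,a), conn(a,e)
round 2: derive conn(i,i) via R1 from conn(i,a), conn(a,i)
round 2: derive conn(j,d) via R1 from conn(j,b), conn(b,d)
round 3: derive conn(a,d) via R1 from conn(a,b), conn(b,d)
round 3: derive conn(h,d) via R1 from conn(h,b), conn(b,d)
round 3: derive conn(h,e) via R1 from conn(h,a), conn(a,e)

conn(a,a)
conn(a,b)
conn(a,c)
conn(a,d)
conn(a,e)
conn(a,i)
conn(a,j)
conn(b,d)
conn(h,a)
conn(h,b)
conn(h,c)
conn(h,d)
conn(h,e)
conn(h,i)
conn(h,j)
conn(i,a)
conn(i,b)
conn(i,c)
conn(i,d)
conn(i,e)
conn(i,i)
conn(i,j)
conn(j,b)
conn(j,d)
conn(j,j)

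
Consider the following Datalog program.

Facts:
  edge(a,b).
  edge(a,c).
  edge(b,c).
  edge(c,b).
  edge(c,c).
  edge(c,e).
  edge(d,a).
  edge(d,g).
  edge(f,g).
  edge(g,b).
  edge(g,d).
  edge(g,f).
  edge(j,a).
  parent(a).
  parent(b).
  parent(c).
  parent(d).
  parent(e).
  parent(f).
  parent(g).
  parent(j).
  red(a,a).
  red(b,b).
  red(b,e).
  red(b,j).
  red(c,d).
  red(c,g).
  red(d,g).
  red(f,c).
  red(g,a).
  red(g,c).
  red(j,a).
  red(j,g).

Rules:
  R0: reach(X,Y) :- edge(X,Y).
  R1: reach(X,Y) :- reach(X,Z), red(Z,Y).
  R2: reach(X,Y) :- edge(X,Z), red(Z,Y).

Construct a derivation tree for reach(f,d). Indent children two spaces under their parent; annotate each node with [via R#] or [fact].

reach(f,d)  [via R1]
  reach(f,c)  [via R2]
    edge(f,g)  [fact]
    red(g,c)  [fact]
  red(c,d)  [fact]

round 1: derive reach(a,b) via R0 from edge(a,b)
round 1: derive reach(a,c) via R0 from edge(a,c)
round 1: derive reach(b,c) via R0 from edge(b,c)
round 1: derive reach(c,b) via R0 from edge(c,b)
round 1: derive reach(c,c) via R0 from edge(c,c)
round 1: derive reach(c,e) via R0 from edge(c,e)
round 1: derive reach(d,a) via R0 from edge(d,a)
round 1: derive reach(d,g) via R0 from edge(d,g)
round 1: derive reach(f,g) via R0 from edge(f,g)
round 1: derive reach(g,b) via R0 from edge(g,b)
round 1: derive reach(g,d) via R0 from edge(g,d)
round 1: derive reach(g,f) via R0 from edge(g,f)
round 1: derive reach(j,a) via R0 from edge(j,a)
round 1: derive reach(a,d) via R2 from edge(a,c), red(c,d)
round 1: derive reach(a,e) via R2 from edge(a,b), red(b,e)
round 1: derive reach(a,g) via R2 from edge(a,c), red(c,g)
round 1: derive reach(a,j) via R2 from edge(a,b), red(b,j)
round 1: derive reach(b,d) via R2 from edge(b,c), red(c,d)
round 1: derive reach(b,g) via R2 from edge(b,c), red(c,g)
round 1: derive reach(c,d) via R2 from edge(c,c), red(c,d)
round 1: derive reach(c,g) via R2 from edge(c,c), red(c,g)
round 1: derive reach(c,j) via R2 from edge(c,b), red(b,j)
round 1: derive reach(d,c) via R2 from edge(d,g), red(g,c)
round 1: derive reach(f,a) via R2 from edge(f,g), red(g,a)
round 1: derive reach(f,c) via R2 from edge(f,g), red(g,c)
round 1: derive reach(g,c) via R2 from edge(g,f), red(f,c)
round 1: derive reach(g,e) via R2 from edge(g,b), red(b,e)
round 1: derive reach(g,g) via R2 from edge(g,d), red(d,g)
round 1: derive reach(g,j) via R2 from edge(g,b), red(b,j)
round 2: derive reach(a,a) via R1 from reach(a,g), red(g,a)
round 2: derive reach(b,a) via R1 from reach(b,g), red(g,a)
round 2: derive reach(c,a) via R1 from reach(c,g), red(g,a)
round 2: derive reach(d,d) via R1 from reach(d,c), red(c,d)
round 2: derive reach(f,d) via R1 from reach(f,c), red(c,d)
round 2: derive reach(g,a) via R1 from reach(g,g), red(g,a)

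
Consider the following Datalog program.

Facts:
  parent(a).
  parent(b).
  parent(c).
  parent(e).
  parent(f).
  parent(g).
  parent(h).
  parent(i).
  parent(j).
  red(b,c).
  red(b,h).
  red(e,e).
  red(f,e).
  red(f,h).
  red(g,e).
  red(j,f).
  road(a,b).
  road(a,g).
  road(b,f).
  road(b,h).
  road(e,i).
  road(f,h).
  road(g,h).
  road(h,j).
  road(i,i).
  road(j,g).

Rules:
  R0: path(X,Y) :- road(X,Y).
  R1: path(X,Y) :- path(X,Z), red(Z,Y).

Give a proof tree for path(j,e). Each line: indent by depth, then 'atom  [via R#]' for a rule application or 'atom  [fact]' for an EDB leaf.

path(j,e)  [via R1]
  path(j,g)  [via R0]
    road(j,g)  [fact]
  red(g,e)  [fact]

round 1: derive path(a,b) via R0 from road(a,b)
round 1: derive path(a,g) via R0 from road(a,g)
round 1: derive path(b,f) via R0 from road(b,f)
round 1: derive path(b,h) via R0 from road(b,h)
round 1: derive path(e,i) via R0 from road(e,i)
round 1: derive path(f,h) via R0 from road(f,h)
round 1: derive path(g,h) via R0 from road(g,h)
round 1: derive path(h,j) via R0 from road(h,j)
round 1: derive path(i,i) via R0 from road(i,i)
round 1: derive path(j,g) via R0 from road(j,g)
round 2: derive path(a,c) via R1 from path(a,b), red(b,c)
round 2: derive path(a,e) via R1 from path(a,g), red(g,e)
round 2: derive path(a,h) via R1 from path(a,b), red(b,h)
round 2: derive path(b,e) via R1 from path(b,f), red(f,e)
round 2: derive path(h,f) via R1 from path(h,j), red(j,f)
round 2: derive path(j,e) via R1 from path(j,g), red(g,e)
round 3: derive path(h,e) via R1 from path(h,f), red(f,e)
round 3: derive path(h,h) via R1 from path(h,f), red(f,h)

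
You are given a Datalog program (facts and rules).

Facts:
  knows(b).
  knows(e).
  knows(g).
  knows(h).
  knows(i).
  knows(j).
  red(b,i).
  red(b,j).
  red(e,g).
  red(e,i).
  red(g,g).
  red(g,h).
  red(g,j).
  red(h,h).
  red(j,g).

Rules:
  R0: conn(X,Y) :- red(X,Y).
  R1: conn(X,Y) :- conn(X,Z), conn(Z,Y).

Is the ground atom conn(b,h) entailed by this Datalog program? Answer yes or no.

round 1: derive conn(b,i) via R0 from red(b,i)
round 1: derive conn(b,j) via R0 from red(b,j)
round 1: derive conn(e,g) via R0 from red(e,g)
round 1: derive conn(e,i) via R0 from red(e,i)
round 1: derive conn(g,g) via R0 from red(g,g)
round 1: derive conn(g,h) via R0 from red(g,h)
round 1: derive conn(g,j) via R0 from red(g,j)
round 1: derive conn(h,h) via R0 from red(h,h)
round 1: derive conn(j,g) via R0 from red(j,g)
round 2: derive conn(b,g) via R1 from conn(b,j), conn(j,g)
round 2: derive conn(e,h) via R1 from conn(e,g), conn(g,h)
round 2: derive conn(e,j) via R1 from conn(e,g), conn(g,j)
round 2: derive conn(j,h) via R1 from conn(j,g), conn(g,h)
round 2: derive conn(j,j) via R1 from conn(j,g), conn(g,j)
round 3: derive conn(b,h) via R1 from conn(b,g), conn(g,h)

yes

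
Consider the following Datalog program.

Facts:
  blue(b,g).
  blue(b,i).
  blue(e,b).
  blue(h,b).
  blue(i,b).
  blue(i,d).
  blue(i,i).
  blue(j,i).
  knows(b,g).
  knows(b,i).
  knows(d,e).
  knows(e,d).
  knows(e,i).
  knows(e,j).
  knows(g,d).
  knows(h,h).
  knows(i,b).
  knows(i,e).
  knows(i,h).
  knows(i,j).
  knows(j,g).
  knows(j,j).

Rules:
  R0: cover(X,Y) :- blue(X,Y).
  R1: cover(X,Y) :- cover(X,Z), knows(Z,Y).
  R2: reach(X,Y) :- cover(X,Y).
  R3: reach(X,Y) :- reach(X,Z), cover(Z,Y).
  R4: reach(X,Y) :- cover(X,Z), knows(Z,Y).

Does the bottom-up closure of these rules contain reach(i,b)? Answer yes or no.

round 1: derive cover(b,g) via R0 from blue(b,g)
round 1: derive cover(b,i) via R0 from blue(b,i)
round 1: derive cover(e,b) via R0 from blue(e,b)
round 1: derive cover(h,b) via R0 from blue(h,b)
round 1: derive cover(i,b) via R0 from blue(i,b)
round 1: derive cover(i,d) via R0 from blue(i,d)
round 1: derive cover(i,i) via R0 from blue(i,i)
round 1: derive cover(j,i) via R0 from blue(j,i)
round 2: derive cover(b,b) via R1 from cover(b,i), knows(i,b)
round 2: derive cover(b,d) via R1 from cover(b,g), knows(g,d)
round 2: derive cover(b,e) via R1 from cover(b,i), knows(i,e)
round 2: derive cover(b,h) via R1 from cover(b,i), knows(i,h)
round 2: derive cover(b,j) via R1 from cover(b,i), knows(i,j)
round 2: derive cover(e,g) via R1 from cover(e,b), knows(b,g)
round 2: derive cover(e,i) via R1 from cover(e,b), knows(b,i)
round 2: derive cover(h,g) via R1 from cover(h,b), knows(b,g)
round 2: derive cover(h,i) via R1 from cover(h,b), knows(b,i)
round 2: derive cover(i,e) via R1 from cover(i,d), knows(d,e)
round 2: derive cover(i,g) via R1 from cover(i,b), knows(b,g)
round 2: derive cover(i,h) via R1 from cover(i,i), knows(i,h)
round 2: derive cover(i,j) via R1 from cover(i,i), knows(i,j)
round 2: derive cover(j,b) via R1 from cover(j,i), knows(i,b)
round 2: derive cover(j,e) via R1 from cover(j,i), knows(i,e)
round 2: derive cover(j,h) via R1 from cover(j,i), knows(i,h)
round 2: derive cover(j,j) via R1 from cover(j,i), knows(i,j)
round 2: derive reach(b,g) via R2 from cover(b,g)
round 2: derive reach(b,i) via R2 from cover(b,i)
round 2: derive reach(e,b) via R2 from cover(e,b)
round 2: derive reach(h,b) via R2 from cover(h,b)
round 2: derive reach(i,b) via R2 from cover(i,b)
round 2: derive reach(i,d) via R2 from cover(i,d)
round 2: derive reach(i,i) via R2 from cover(i,i)
round 2: derive reach(j,i) via R2 from cover(j,i)
round 2: derive reach(b,b) via R4 from cover(b,i), knows(i,b)
round 2: derive reach(b,d) via R4 from cover(b,g), knows(g,d)
round 2: derive reach(b,e) via R4 from cover(b,i), knows(i,e)
round 2: derive reach(b,h) via R4 from cover(b,i), knows(i,h)
round 2: derive reach(b,j) via R4 from cover(b,i), knows(i,j)
round 2: derive reach(e,g) via R4 from cover(e,b), knows(b,g)
round 2: derive reach(e,i) via R4 from cover(e,b), knows(b,i)
round 2: derive reach(h,g) via R4 from cover(h,b), knows(b,g)
round 2: derive reach(h,i) via R4 from cover(h,b), knows(b,i)
round 2: derive reach(i,e) via R4 from cover(i,d), knows(d,e)
round 2: derive reach(i,g) via R4 from cover(i,b), knows(b,g)
round 2: derive reach(i,h) via R4 from cover(i,i), knows(i,h)
round 2: derive reach(i,j) via R4 from cover(i,i), knows(i,j)
round 2: derive reach(j,b) via R4 from cover(j,i), knows(i,b)
round 2: derive reach(j,e) via R4 from cover(j,i), knows(i,e)
round 2: derive reach(j,h) via R4 from cover(j,i), knows(i,h)
round 2: derive reach(j,j) via R4 from cover(j,i), knows(i,j)
round 3: derive cover(e,d) via R1 from cover(e,g), knows(g,d)
round 3: derive cover(e,e) via R1 from cover(e,i), knows(i,e)
round 3: derive cover(e,h) via R1 from cover(e,i), knows(i,h)
round 3: derive cover(e,j) via R1 from cover(e,i), knows(i,j)
round 3: derive cover(h,d) via R1 from cover(h,g), knows(g,d)
round 3: derive cover(h,e) via R1 from cover(h,i), knows(i,e)
round 3: derive cover(h,h) via R1 from cover(h,i), knows(i,h)
round 3: derive cover(h,j) via R1 from cover(h,i), knows(i,j)
round 3: derive cover(j,d) via R1 from cover(j,e), knows(e,d)
round 3: derive cover(j,g) via R1 from cover(j,b), knows(b,g)
round 3: derive reach(e,d) via R3 from reach(e,b), cover(b,d)
round 3: derive reach(e,e) via R3 from reach(e,b), cover(b,e)
round 3: derive reach(e,h) via R3 from reach(e,b), cover(b,h)
round 3: derive reach(e,j) via R3 from reach(e,b), cover(b,j)
round 3: derive reach(h,d) via R3 from reach(h,b), cover(b,d)
round 3: derive reach(h,e) via R3 from reach(h,b), cover(b,e)
round 3: derive reach(h,h) via R3 from reach(h,b), cover(b,h)
round 3: derive reach(h,j) via R3 from reach(h,b), cover(b,j)
round 3: derive reach(j,d) via R3 from reach(j,b), cover(b,d)
round 3: derive reach(j,g) via R3 from reach(j,b), cover(b,g)

yes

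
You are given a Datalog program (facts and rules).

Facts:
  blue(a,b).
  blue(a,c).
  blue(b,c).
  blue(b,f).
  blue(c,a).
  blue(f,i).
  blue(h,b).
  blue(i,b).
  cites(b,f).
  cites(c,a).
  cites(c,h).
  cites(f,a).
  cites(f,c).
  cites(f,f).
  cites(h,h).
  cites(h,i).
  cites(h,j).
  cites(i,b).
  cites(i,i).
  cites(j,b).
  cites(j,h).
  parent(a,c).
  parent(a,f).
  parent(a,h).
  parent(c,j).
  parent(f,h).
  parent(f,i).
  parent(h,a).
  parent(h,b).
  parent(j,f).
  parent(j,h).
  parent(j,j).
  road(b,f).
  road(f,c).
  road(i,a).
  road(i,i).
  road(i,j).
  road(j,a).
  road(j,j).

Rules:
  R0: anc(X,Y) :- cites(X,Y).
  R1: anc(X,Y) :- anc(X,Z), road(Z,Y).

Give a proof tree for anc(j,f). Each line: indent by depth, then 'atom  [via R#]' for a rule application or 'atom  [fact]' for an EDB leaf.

anc(j,f)  [via R1]
  anc(j,b)  [via R0]
    cites(j,b)  [fact]
  road(b,f)  [fact]

round 1: derive anc(b,f) via R0 from cites(b,f)
round 1: derive anc(c,a) via R0 from cites(c,a)
round 1: derive anc(c,h) via R0 from cites(c,h)
round 1: derive anc(f,a) via R0 from cites(f,a)
round 1: derive anc(f,c) via R0 from cites(f,c)
round 1: derive anc(f,f) via R0 from cites(f,f)
round 1: derive anc(h,h) via R0 from cites(h,h)
round 1: derive anc(h,i) via R0 from cites(h,i)
round 1: derive anc(h,j) via R0 from cites(h,j)
round 1: derive anc(i,b) via R0 from cites(i,b)
round 1: derive anc(i,i) via R0 from cites(i,i)
round 1: derive anc(j,b) via R0 from cites(j,b)
round 1: derive anc(j,h) via R0 from cites(j,h)
round 2: derive anc(b,c) via R1 from anc(b,f), road(f,c)
round 2: derive anc(h,a) via R1 from anc(h,i), road(i,a)
round 2: derive anc(i,a) via R1 from anc(i,i), road(i,a)
round 2: derive anc(i,f) via R1 from anc(i,b), road(b,f)
round 2: derive anc(i,j) via R1 from anc(i,i), road(i,j)
round 2: derive anc(j,f) via R1 from anc(j,b), road(b,f)
round 3: derive anc(i,c) via R1 from anc(i,f), road(f,c)
round 3: derive anc(j,c) via R1 from anc(j,f), road(f,c)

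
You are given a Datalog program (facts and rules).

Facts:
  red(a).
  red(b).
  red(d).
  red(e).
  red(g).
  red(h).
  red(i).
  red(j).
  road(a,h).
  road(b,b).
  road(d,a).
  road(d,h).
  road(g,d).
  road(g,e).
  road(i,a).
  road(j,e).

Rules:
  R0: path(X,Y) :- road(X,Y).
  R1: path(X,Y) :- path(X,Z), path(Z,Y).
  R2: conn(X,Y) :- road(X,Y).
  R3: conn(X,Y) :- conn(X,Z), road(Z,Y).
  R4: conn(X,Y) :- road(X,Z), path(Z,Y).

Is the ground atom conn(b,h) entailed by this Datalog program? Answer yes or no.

no

round 1: derive path(a,h) via R0 from road(a,h)
round 1: derive path(b,b) via R0 from road(b,b)
round 1: derive path(d,a) via R0 from road(d,a)
round 1: derive path(d,h) via R0 from road(d,h)
round 1: derive path(g,d) via R0 from road(g,d)
round 1: derive path(g,e) via R0 from road(g,e)
round 1: derive path(i,a) via R0 from road(i,a)
round 1: derive path(j,e) via R0 from road(j,e)
round 1: derive conn(a,h) via R2 from road(a,h)
round 1: derive conn(b,b) via R2 from road(b,b)
round 1: derive conn(d,a) via R2 from road(d,a)
round 1: derive conn(d,h) via R2 from road(d,h)
round 1: derive conn(g,d) via R2 from road(g,d)
round 1: derive conn(g,e) via R2 from road(g,e)
round 1: derive conn(i,a) via R2 from road(i,a)
round 1: derive conn(j,e) via R2 from road(j,e)
round 2: derive path(g,a) via R1 from path(g,d), path(d,a)
round 2: derive path(g,h) via R1 from path(g,d), path(d,h)
round 2: derive path(i,h) via R1 from path(i,a), path(a,h)
round 2: derive conn(g,a) via R3 from conn(g,d), road(d,a)
round 2: derive conn(g,h) via R3 from conn(g,d), road(d,h)
round 2: derive conn(i,h) via R3 from conn(i,a), road(a,h)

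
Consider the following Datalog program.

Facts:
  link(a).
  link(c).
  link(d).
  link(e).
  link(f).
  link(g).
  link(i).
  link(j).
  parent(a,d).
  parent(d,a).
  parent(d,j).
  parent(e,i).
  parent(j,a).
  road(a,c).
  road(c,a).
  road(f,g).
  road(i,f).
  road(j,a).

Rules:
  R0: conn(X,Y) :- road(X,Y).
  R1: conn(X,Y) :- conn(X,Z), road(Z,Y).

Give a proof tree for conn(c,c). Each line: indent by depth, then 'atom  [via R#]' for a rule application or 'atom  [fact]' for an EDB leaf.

conn(c,c)  [via R1]
  conn(c,a)  [via R0]
    road(c,a)  [fact]
  road(a,c)  [fact]

round 1: derive conn(a,c) via R0 from road(a,c)
round 1: derive conn(c,a) via R0 from road(c,a)
round 1: derive conn(f,g) via R0 from road(f,g)
round 1: derive conn(i,f) via R0 from road(i,f)
round 1: derive conn(j,a) via R0 from road(j,a)
round 2: derive conn(a,a) via R1 from conn(a,c), road(c,a)
round 2: derive conn(c,c) via R1 from conn(c,a), road(a,c)
round 2: derive conn(i,g) via R1 from conn(i,f), road(f,g)
round 2: derive conn(j,c) via R1 from conn(j,a), road(a,c)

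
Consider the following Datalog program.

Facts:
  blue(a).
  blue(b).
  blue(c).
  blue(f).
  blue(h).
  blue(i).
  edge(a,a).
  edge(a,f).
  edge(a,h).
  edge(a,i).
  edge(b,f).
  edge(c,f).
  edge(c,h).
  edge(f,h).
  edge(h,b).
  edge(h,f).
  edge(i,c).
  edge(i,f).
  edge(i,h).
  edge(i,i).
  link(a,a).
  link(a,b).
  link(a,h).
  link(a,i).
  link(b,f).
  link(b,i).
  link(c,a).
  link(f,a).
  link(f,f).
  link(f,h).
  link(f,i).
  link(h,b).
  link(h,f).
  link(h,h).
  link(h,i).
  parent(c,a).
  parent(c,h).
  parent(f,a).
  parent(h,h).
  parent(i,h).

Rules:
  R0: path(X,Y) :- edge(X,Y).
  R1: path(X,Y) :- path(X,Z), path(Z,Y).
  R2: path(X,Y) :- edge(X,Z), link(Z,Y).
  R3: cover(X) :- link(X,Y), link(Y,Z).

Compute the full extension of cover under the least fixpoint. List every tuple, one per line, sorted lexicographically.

round 1: derive cover(a) via R3 from link(a,a), link(a,a)
round 1: derive cover(b) via R3 from link(b,f), link(f,a)
round 1: derive cover(c) via R3 from link(c,a), link(a,a)
round 1: derive cover(f) via R3 from link(f,a), link(a,a)
round 1: derive cover(h) via R3 from link(h,b), link(b,f)

cover(a)
cover(b)
cover(c)
cover(f)
cover(h)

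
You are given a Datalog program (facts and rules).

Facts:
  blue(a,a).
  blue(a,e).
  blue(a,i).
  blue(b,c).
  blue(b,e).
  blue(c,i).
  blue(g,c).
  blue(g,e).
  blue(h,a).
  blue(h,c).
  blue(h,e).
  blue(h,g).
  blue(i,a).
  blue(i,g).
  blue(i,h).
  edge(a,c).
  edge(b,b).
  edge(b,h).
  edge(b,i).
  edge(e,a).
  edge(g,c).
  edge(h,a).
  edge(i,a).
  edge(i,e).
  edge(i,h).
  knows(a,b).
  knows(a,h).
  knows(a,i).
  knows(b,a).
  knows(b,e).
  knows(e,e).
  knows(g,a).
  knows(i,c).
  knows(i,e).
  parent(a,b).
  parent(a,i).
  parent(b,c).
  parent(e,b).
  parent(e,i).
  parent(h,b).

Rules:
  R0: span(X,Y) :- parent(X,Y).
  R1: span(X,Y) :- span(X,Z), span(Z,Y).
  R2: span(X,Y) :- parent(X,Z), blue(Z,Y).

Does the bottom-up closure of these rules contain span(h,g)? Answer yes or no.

round 1: derive span(a,b) via R0 from parent(a,b)
round 1: derive span(a,i) via R0 from parent(a,i)
round 1: derive span(b,c) via R0 from parent(b,c)
round 1: derive span(e,b) via R0 from parent(e,b)
round 1: derive span(e,i) via R0 from parent(e,i)
round 1: derive span(h,b) via R0 from parent(h,b)
round 1: derive span(a,a) via R2 from parent(a,i), blue(i,a)
round 1: derive span(a,c) via R2 from parent(a,b), blue(b,c)
round 1: derive span(a,e) via R2 from parent(a,b), blue(b,e)
round 1: derive span(a,g) via R2 from parent(a,i), blue(i,g)
round 1: derive span(a,h) via R2 from parent(a,i), blue(i,h)
round 1: derive span(b,i) via R2 from parent(b,c), blue(c,i)
round 1: derive span(e,a) via R2 from parent(e,i), blue(i,a)
round 1: derive span(e,c) via R2 from parent(e,b), blue(b,c)
round 1: derive span(e,e) via R2 from parent(e,b), blue(b,e)
round 1: derive span(e,g) via R2 from parent(e,i), blue(i,g)
round 1: derive span(e,h) via R2 from parent(e,i), blue(i,h)
round 1: derive span(h,c) via R2 from parent(h,b), blue(b,c)
round 1: derive span(h,e) via R2 from parent(h,b), blue(b,e)
round 2: derive span(h,a) via R1 from span(h,e), span(e,a)
round 2: derive span(h,g) via R1 from span(h,e), span(e,g)
round 2: derive span(h,h) via R1 from span(h,e), span(e,h)
round 2: derive span(h,i) via R1 from span(h,b), span(b,i)

yes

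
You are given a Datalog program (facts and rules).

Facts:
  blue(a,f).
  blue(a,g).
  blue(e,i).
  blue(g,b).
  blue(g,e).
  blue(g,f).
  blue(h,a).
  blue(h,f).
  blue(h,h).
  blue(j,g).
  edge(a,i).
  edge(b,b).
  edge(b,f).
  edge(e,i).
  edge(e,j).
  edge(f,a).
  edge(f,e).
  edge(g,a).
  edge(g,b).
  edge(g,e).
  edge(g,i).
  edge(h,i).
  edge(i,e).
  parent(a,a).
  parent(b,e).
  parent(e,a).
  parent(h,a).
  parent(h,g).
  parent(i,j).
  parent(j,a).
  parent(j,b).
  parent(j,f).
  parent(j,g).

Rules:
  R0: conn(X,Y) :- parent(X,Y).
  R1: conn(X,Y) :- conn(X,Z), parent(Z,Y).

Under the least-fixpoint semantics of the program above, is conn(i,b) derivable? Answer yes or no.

yes

round 1: derive conn(a,a) via R0 from parent(a,a)
round 1: derive conn(b,e) via R0 from parent(b,e)
round 1: derive conn(e,a) via R0 from parent(e,a)
round 1: derive conn(h,a) via R0 from parent(h,a)
round 1: derive conn(h,g) via R0 from parent(h,g)
round 1: derive conn(i,j) via R0 from parent(i,j)
round 1: derive conn(j,a) via R0 from parent(j,a)
round 1: derive conn(j,b) via R0 from parent(j,b)
round 1: derive conn(j,f) via R0 from parent(j,f)
round 1: derive conn(j,g) via R0 from parent(j,g)
round 2: derive conn(b,a) via R1 from conn(b,e), parent(e,a)
round 2: derive conn(i,a) via R1 from conn(i,j), parent(j,a)
round 2: derive conn(i,b) via R1 from conn(i,j), parent(j,b)
round 2: derive conn(i,f) via R1 from conn(i,j), parent(j,f)
round 2: derive conn(i,g) via R1 from conn(i,j), parent(j,g)
round 2: derive conn(j,e) via R1 from conn(j,b), parent(b,e)
round 3: derive conn(i,e) via R1 from conn(i,b), parent(b,e)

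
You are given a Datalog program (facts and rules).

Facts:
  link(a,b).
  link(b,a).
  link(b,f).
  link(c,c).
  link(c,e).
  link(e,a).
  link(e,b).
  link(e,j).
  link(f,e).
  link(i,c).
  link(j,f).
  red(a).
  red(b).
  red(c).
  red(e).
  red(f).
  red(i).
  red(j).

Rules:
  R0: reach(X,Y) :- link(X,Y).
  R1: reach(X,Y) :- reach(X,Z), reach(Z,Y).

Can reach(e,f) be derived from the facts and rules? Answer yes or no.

round 1: derive reach(a,b) via R0 from link(a,b)
round 1: derive reach(b,a) via R0 from link(b,a)
round 1: derive reach(b,f) via R0 from link(b,f)
round 1: derive reach(c,c) via R0 from link(c,c)
round 1: derive reach(c,e) via R0 from link(c,e)
round 1: derive reach(e,a) via R0 from link(e,a)
round 1: derive reach(e,b) via R0 from link(e,b)
round 1: derive reach(e,j) via R0 from link(e,j)
round 1: derive reach(f,e) via R0 from link(f,e)
round 1: derive reach(i,c) via R0 from link(i,c)
round 1: derive reach(j,f) via R0 from link(j,f)
round 2: derive reach(a,a) via R1 from reach(a,b), reach(b,a)
round 2: derive reach(a,f) via R1 from reach(a,b), reach(b,f)
round 2: derive reach(b,b) via R1 from reach(b,a), reach(a,b)
round 2: derive reach(b,e) via R1 from reach(b,f), reach(f,e)
round 2: derive reach(c,a) via R1 from reach(c,e), reach(e,a)
round 2: derive reach(c,b) via R1 from reach(c,e), reach(e,b)
round 2: derive reach(c,j) via R1 from reach(c,e), reach(e,j)
round 2: derive reach(e,f) via R1 from reach(e,b), reach(b,f)
round 2: derive reach(f,a) via R1 from reach(f,e), reach(e,a)
round 2: derive reach(f,b) via R1 from reach(f,e), reach(e,b)
round 2: derive reach(f,j) via R1 from reach(f,e), reach(e,j)
round 2: derive reach(i,e) via R1 from reach(i,c), reach(c,e)
round 2: derive reach(j,e) via R1 from reach(j,f), reach(f,e)
round 3: derive reach(a,e) via R1 from reach(a,b), reach(b,e)
round 3: derive reach(a,j) via R1 from reach(a,f), reach(f,j)
round 3: derive reach(b,j) via R1 from reach(b,e), reach(e,j)
round 3: derive reach(c,f) via R1 from reach(c,a), reach(a,f)
round 3: derive reach(e,e) via R1 from reach(e,b), reach(b,e)
round 3: derive reach(f,f) via R1 from reach(f,a), reach(a,f)
round 3: derive reach(i,a) via R1 from reach(i,c), reach(c,a)
round 3: derive reach(i,b) via R1 from reach(i,c), reach(c,b)
round 3: derive reach(i,f) via R1 from reach(i,e), reach(e,f)
round 3: derive reach(i,j) via R1 from reach(i,c), reach(c,j)
round 3: derive reach(j,a) via R1 from reach(j,e), reach(e,a)
round 3: derive reach(j,b) via R1 from reach(j,e), reach(e,b)
round 3: derive reach(j,j) via R1 from reach(j,e), reach(e,j)

yes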